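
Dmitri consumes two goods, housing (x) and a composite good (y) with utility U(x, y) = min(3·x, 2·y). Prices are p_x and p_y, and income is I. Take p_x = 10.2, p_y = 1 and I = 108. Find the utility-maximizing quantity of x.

With perfect complements, no substitution: consume in ratio x:y = 2:3.
Budget: p_x·x + p_y·(3/2)·x = I, so (2·p_x + 3·p_y)·x = 2·I.
Demand: x*(p_x,p_y,I) = 2·I/(2·p_x + 3·p_y), y* = 3·I/(2·p_x + 3·p_y).
Here 2·10.2 + 3·1 = 23.4, giving x* = 9.2308.

x* = 9.2308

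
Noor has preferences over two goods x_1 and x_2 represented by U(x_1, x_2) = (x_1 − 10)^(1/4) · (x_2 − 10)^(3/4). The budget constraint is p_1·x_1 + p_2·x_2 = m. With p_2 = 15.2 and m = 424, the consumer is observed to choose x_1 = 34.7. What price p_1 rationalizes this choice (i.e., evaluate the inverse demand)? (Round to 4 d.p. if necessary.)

Let x_1' = x_1−10, x_2' = x_2−10. MRS = (1/3)·x_2'/x_1' = p_1/p_2.
After buying the subsistence bundle (10, 10), a share 0.25 of the remaining income goes to x_1: x_1* = 10 + 0.25·(m − 10p_1 − 10p_2)/p_1.
Set x_1* = 34.7 in the demand function and solve for p_1: p_1 = 2.5.

p_1 = 2.5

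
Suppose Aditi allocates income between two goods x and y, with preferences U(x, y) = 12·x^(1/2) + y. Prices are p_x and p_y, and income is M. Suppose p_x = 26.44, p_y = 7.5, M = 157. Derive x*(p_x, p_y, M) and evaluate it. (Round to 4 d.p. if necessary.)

x* = 2.8967

Set MRS = p_x/p_y: 6·x^(−1/2) = p_x/p_y.
Thus x* = (6·p_y/p_x)² — independent of M — with the rest of income spent on y.
Plugging in: x* = (6·7.5/26.44)² = 2.8967.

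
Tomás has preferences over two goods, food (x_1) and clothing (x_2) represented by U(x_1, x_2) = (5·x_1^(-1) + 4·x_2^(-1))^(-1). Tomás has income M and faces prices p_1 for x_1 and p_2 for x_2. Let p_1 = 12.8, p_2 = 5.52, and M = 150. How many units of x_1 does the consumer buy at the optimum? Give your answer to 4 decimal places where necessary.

x_1* = 7.3825

MRS = MU_x_1/MU_x_2 = (5/4)·(x_2/x_1)^(2). Set equal to p_1/p_2.
Solve for the ratio: x_2/x_1 = [(4/5)·p_1/p_2]^(0.5).
With the ratio pinned down, the budget gives x_1* = M/(p_1 + p_2·(x_2/x_1)) and x_2* = (x_2/x_1)·x_1*.
Numerically x_2/x_1 = 1.36201, so x_1* = 150/(12.8 + 5.52·1.36201) = 7.3825.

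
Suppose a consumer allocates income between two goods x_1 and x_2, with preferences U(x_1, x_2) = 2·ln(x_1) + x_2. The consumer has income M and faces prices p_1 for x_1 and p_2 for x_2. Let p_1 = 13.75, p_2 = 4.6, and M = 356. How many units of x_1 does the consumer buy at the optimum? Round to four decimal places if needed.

Set MRS = p_1/p_2: (2/x_1)/1 = p_1/p_2.
So x_1*(p_1,p_2) = 2·p_2/p_1, independent of income; and x_2* = (M − 2·p_2)/p_2.
At the given prices: x_1* = 2·4.6/13.75 = 0.6691.

x_1* = 0.6691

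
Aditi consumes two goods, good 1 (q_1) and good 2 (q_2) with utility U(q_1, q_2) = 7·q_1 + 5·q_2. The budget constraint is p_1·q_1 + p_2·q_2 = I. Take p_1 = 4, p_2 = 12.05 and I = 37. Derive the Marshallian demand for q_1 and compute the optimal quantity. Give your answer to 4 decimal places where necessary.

q_1* = 9.25

q_1 gives more utility per dollar, so spend all income on q_1: q_1* = I/p_1, q_2* = 0.
Numerically: q_1* = 9.25, q_2* = 0.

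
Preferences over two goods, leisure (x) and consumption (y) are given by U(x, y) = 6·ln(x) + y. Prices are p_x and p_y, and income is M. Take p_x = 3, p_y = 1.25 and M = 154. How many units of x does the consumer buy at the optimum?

MU_x = 6/x, MU_y = 1. Tangency: 6/x = p_x/p_y.
So x*(p_x,p_y) = 6·p_y/p_x, independent of income; and y* = (M − 6·p_y)/p_y.
At the given prices: x* = 6·1.25/3 = 2.5.

x* = 2.5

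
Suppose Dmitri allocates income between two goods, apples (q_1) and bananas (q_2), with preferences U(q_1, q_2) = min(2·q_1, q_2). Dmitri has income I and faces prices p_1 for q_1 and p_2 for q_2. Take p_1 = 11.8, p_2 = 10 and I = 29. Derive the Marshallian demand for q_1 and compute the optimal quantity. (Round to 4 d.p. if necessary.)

q_1* = 0.9119

With perfect complements, no substitution: consume in ratio q_1:q_2 = 1:2.
Budget: p_1·q_1 + p_2·2·q_1 = I, so (p_1 + 2·p_2)·q_1 = I.
Demand: q_1*(p_1,p_2,I) = I/(p_1 + 2·p_2), q_2* = 2·I/(p_1 + 2·p_2).
Here 11.8 + 2·10 = 31.8, giving q_1* = 0.9119.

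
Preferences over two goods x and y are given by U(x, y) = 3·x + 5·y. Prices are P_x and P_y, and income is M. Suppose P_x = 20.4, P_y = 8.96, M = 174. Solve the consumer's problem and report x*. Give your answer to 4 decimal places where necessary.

x* = 0

y gives more utility per dollar, so spend all income on y: y* = M/P_y, x* = 0.
Numerically: x* = 0, y* = 19.4196.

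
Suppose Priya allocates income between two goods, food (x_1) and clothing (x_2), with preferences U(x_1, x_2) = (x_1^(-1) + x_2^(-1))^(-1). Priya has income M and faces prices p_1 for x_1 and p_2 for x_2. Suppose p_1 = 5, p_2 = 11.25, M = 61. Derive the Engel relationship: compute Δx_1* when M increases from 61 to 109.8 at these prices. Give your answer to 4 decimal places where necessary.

With the ratio pinned down, the budget gives x_1* = M/(p_1 + p_2·(x_2/x_1)) and x_2* = (x_2/x_1)·x_1*.
Numerically x_2/x_1 = 0.666667, so x_1* = 61/(5 + 11.25·0.666667) = 4.88.
At M' = 109.8: x_1* = 8.784. Change: 8.784 − 4.88 = 3.904.

Δx_1* = 3.904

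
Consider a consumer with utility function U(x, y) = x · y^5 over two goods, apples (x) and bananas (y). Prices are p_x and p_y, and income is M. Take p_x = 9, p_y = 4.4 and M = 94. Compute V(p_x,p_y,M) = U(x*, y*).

V = 3113176.5403

Tangency: MRS = (1/5)·y/x = p_x/p_y.
So p_y·y = 5·p_x·x; combined with the budget, a share 1/6 of income goes to x.
Demand: x*(p_x,p_y,M) = 1/6·M/p_x and y* = 5/6·M/p_y.
At p_x=9, p_y=4.4, M=94: x* = 1/6·94/9 = 1.7407, y* = 17.803.
Utility at the optimum: U(1.7407, 17.803) = 3113176.5403.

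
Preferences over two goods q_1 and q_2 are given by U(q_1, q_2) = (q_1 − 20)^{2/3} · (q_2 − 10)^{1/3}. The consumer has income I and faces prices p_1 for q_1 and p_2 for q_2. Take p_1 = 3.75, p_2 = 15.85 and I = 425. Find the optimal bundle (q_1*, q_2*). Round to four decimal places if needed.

This is Cobb-Douglas in (q_1−20, q_2−10): tangency gives 2/3·p_2·(q_2−10) = 1/3·p_1·(q_1−20).
Substituting into the budget: q_1* = 20 + 2/3·(I − 20·p_1 − 10·p_2)/p_1, and q_2* = 10 + 1/3·(…)/p_2.
Discretionary income = 425 − 20·3.75 − 10·15.85 = 191.5; q_1* = 20 + 2/3·191.5/3.75 = 54.0444; q_2* = 10 + 1/3·191.5/15.85 = 14.0273.

q_1* = 54.0444, q_2* = 14.0273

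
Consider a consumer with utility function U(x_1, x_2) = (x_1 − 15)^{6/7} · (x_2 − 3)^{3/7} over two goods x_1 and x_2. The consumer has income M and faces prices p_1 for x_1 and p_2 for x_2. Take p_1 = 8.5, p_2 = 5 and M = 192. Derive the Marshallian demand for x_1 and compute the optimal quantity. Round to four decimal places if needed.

x_1* = 18.8824

Let x_1' = x_1−15, x_2' = x_2−3. MRS = 2·x_2'/x_1' = p_1/p_2.
Substituting into the budget: x_1* = 15 + 2/3·(M − 15·p_1 − 3·p_2)/p_1, and x_2* = 3 + 1/3·(…)/p_2.
Discretionary income = 192 − 15·8.5 − 3·5 = 49.5; x_1* = 15 + 2/3·49.5/8.5 = 18.8824.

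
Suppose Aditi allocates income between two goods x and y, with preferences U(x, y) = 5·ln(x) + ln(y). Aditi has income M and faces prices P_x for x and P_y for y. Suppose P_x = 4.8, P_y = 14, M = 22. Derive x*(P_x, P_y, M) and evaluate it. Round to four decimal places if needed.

At P_x=4.8, P_y=14, M=22: x* = 5/6·22/4.8 = 3.8194.

x* = 3.8194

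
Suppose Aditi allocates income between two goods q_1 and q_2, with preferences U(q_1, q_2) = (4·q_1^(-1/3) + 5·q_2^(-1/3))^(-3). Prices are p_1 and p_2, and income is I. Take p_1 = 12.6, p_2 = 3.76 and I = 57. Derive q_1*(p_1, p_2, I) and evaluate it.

MU_q_1 ∝ 4·q_1^(-4/3), MU_q_2 ∝ 5·q_2^(-4/3), so MRS = (4/5)·(q_2/q_1)^(4/3) = p_1/p_2.
Solve for the ratio: q_2/q_1 = [(5/4)·p_1/p_2]^(0.75).
Substitute q_2 = (q_2/q_1)·q_1 into the budget: q_1* = I/(p_1 + p_2·(q_2/q_1)).
Numerically q_2/q_1 = 2.92799, so q_1* = 57/(12.6 + 3.76·2.92799) = 2.4143.

q_1* = 2.4143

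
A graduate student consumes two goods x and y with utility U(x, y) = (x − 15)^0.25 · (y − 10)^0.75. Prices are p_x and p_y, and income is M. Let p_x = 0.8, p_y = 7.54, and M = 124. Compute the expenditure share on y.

share on y = 0.8294

MRS = (1/3)·(y−10)/(x−15). Tangency with p_x/p_y gives y−10 = 3·(p_x/p_y)·(x−15).
Substituting into the budget: x* = 15 + 0.25·(M − 15·p_x − 10·p_y)/p_x, and y* = 10 + 0.75·(…)/p_y.
Discretionary income = 124 − 15·0.8 − 10·7.54 = 36.6; x* = 15 + 0.25·36.6/0.8 = 26.4375; y* = 10 + 0.75·36.6/7.54 = 13.6406.
Expenditure on y: 7.54·13.6406 = 102.85; share = 0.8294.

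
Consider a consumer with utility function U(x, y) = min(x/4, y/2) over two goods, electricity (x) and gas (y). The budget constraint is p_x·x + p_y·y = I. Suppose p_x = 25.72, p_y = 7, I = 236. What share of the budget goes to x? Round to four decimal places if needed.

With perfect complements, no substitution: consume in ratio x:y = 4:2.
Budget: p_x·x + p_y·(1/2)·x = I, so (4·p_x + 2·p_y)·x = 4·I.
Demand: x*(p_x,p_y,I) = 4·I/(4·p_x + 2·p_y), y* = 2·I/(4·p_x + 2·p_y).
Here 4·25.72 + 2·7 = 116.88, giving x* = 8.0767 and y* = 4.0383.
Expenditure on x: 25.72·8.0767 = 207.7317; share = 0.8802.

share on x = 0.8802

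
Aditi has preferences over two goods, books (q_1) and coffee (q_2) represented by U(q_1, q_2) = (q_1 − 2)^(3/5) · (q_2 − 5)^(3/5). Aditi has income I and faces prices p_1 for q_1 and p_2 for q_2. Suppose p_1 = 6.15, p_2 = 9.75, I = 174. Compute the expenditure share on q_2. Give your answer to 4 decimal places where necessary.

share on q_2 = 0.6047

Let q_1' = q_1−2, q_2' = q_2−5. MRS = q_2'/q_1' = p_1/p_2.
Substituting into the budget: q_1* = 2 + 0.5·(I − 2·p_1 − 5·p_2)/p_1, and q_2* = 5 + 0.5·(…)/p_2.
Discretionary income = 174 − 2·6.15 − 5·9.75 = 112.95; q_1* = 2 + 0.5·112.95/6.15 = 11.1829; q_2* = 5 + 0.5·112.95/9.75 = 10.7923.
Expenditure on q_2: 9.75·10.7923 = 105.225; share = 0.6047.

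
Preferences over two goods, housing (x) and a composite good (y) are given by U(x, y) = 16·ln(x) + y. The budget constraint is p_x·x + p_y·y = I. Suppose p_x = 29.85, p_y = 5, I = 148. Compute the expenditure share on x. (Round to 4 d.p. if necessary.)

Set MRS = p_x/p_y: (16/x)/1 = p_x/p_y.
So x*(p_x,p_y) = 16·p_y/p_x, independent of income; and y* = (I − 16·p_y)/p_y.
At the given prices: x* = 16·5/29.85 = 2.6801, and y* = 13.6.
Expenditure on x: 29.85·2.6801 = 80; share = 0.5405.

share on x = 0.5405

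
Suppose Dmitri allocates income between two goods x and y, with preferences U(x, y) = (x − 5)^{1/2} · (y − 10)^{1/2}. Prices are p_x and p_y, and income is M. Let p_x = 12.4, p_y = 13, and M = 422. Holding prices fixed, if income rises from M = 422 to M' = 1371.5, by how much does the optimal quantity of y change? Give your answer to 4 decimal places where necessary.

Discretionary income = 422 − 5·12.4 − 10·13 = 230; y* = 10 + 0.5·230/13 = 18.8462.
At M' = 1371.5: y* = 55.3654. Change: 55.3654 − 18.8462 = 36.5192.

Δy* = 36.5192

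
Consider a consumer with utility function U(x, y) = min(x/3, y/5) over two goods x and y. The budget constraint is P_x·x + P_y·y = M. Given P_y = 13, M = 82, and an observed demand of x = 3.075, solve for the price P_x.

P_x = 5

Leontief preferences: the optimum is at the kink where x/3 = y/5, i.e. y = (5/3)·x.
Budget: P_x·x + P_y·(5/3)·x = M, so (3·P_x + 5·P_y)·x = 3·M.
Demand: x*(P_x,P_y,M) = 3·M/(3·P_x + 5·P_y), y* = 5·M/(3·P_x + 5·P_y).
Set x* = 3.075 in the demand function and solve for P_x: P_x = 5.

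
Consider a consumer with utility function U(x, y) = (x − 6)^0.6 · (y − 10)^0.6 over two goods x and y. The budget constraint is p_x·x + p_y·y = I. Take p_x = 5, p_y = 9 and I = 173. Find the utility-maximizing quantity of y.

y* = 12.9444

Substituting into the budget: x* = 6 + 0.5·(I − 6·p_x − 10·p_y)/p_x, and y* = 10 + 0.5·(…)/p_y.
Discretionary income = 173 − 6·5 − 10·9 = 53; y* = 10 + 0.5·53/9 = 12.9444.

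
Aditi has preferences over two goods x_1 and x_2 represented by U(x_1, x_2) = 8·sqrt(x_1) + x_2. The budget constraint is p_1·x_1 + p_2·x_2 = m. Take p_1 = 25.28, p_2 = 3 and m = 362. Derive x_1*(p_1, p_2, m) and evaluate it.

MU_x_1 = 4/√x_1, MU_x_2 = 1. Tangency: 4/√x_1 = p_1/p_2.
Thus x_1* = (4·p_2/p_1)² — independent of m — with the rest of income spent on x_2.
Plugging in: x_1* = (4·3/25.28)² = 0.2253.

x_1* = 0.2253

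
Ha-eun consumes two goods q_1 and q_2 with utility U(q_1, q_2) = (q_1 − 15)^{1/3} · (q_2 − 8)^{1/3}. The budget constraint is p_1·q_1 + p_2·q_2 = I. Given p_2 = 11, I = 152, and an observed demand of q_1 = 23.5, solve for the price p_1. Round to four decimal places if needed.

This is Cobb-Douglas in (q_1−15, q_2−8): tangency gives 1/3·p_2·(q_2−8) = 1/3·p_1·(q_1−15).
Substituting into the budget: q_1* = 15 + 0.5·(I − 15·p_1 − 8·p_2)/p_1, and q_2* = 8 + 0.5·(…)/p_2.
Set q_1* = 23.5 in the demand function and solve for p_1: p_1 = 2.

p_1 = 2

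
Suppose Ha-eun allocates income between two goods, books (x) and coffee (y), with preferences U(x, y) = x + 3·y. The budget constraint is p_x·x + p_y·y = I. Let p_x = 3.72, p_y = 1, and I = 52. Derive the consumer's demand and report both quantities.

Perfect substitutes: compare marginal utility per dollar. 1/p_x vs 3/p_y → 0.2688 vs 3.
y gives more utility per dollar, so spend all income on y: y* = I/p_y, x* = 0.
Numerically: x* = 0, y* = 52.

x* = 0, y* = 52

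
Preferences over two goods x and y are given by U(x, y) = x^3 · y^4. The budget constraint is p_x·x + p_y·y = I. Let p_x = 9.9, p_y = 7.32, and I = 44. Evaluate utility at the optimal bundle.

V = 961.9141

MU_x/MU_y = (3·y)/(4·x); tangency sets this equal to p_x/p_y.
So 3·p_y·y = 4·p_x·x; combined with the budget, a share 3/7 of income goes to x.
Demand: x*(p_x,p_y,I) = 3/7·I/p_x and y* = 4/7·I/p_y.
At p_x=9.9, p_y=7.32, I=44: x* = 3/7·44/9.9 = 1.9048, y* = 3.4348.
Utility at the optimum: U(1.9048, 3.4348) = 961.9141.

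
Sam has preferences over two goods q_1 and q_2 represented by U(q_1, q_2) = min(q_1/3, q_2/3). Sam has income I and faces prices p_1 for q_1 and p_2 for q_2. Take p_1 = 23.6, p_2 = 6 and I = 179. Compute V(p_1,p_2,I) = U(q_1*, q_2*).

Demand: q_1*(p_1,p_2,I) = 3·I/(3·p_1 + 3·p_2), q_2* = 3·I/(3·p_1 + 3·p_2).
Here 3·23.6 + 3·6 = 88.8, giving q_1* = 6.0473 and q_2* = 6.0473.
Utility at the optimum: U(6.0473, 6.0473) = 2.0158.

V = 2.0158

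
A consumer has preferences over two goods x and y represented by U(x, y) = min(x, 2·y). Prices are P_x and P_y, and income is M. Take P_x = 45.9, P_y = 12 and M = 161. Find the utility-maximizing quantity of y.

Demand: x*(P_x,P_y,M) = 2·M/(2·P_x + P_y), y* = M/(2·P_x + P_y).
Here 2·45.9 + 12 = 103.8, giving y* = 1.5511.

y* = 1.5511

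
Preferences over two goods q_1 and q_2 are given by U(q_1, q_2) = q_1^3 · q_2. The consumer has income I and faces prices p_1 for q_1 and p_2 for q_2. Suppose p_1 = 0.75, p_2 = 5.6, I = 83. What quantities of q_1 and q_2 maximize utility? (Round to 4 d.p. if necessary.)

q_1* = 83, q_2* = 3.7054

Demand: q_1*(p_1,p_2,I) = 0.75·I/p_1 and q_2* = 0.25·I/p_2.
At p_1=0.75, p_2=5.6, I=83: q_1* = 0.75·83/0.75 = 83, q_2* = 3.7054.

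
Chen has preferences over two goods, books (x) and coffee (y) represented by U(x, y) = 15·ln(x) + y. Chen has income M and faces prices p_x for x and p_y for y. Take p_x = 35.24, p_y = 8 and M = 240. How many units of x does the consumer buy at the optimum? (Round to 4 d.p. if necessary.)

Set MRS = p_x/p_y: (15/x)/1 = p_x/p_y.
So x*(p_x,p_y) = 15·p_y/p_x, independent of income; and y* = (M − 15·p_y)/p_y.
At the given prices: x* = 15·8/35.24 = 3.4052.

x* = 3.4052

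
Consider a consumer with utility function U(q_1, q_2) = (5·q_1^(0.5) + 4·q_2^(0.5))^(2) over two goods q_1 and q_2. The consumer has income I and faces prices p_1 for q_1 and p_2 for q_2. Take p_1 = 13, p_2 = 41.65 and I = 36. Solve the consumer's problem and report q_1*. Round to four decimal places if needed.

q_1* = 2.3082

From the CES first-order condition, (5/4)·(q_2/q_1)^(0.5) = p_1/p_2.
Hence q_2/q_1 = ((4/5)·p_1/p_2)^(1/(0.5)), i.e. raised to the 2 power.
Substitute q_2 = (q_2/q_1)·q_1 into the budget: q_1* = I/(p_1 + p_2·(q_2/q_1)).
Numerically q_2/q_1 = 0.06235, so q_1* = 36/(13 + 41.65·0.06235) = 2.3082.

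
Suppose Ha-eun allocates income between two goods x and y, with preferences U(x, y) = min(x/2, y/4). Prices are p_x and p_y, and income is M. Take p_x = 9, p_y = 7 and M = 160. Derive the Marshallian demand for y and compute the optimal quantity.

y* = 13.913

Leontief preferences: the optimum is at the kink where x/2 = y/4, i.e. y = 2·x.
Budget: p_x·x + p_y·2·x = M, so (2·p_x + 4·p_y)·x = 2·M.
Demand: x*(p_x,p_y,M) = 2·M/(2·p_x + 4·p_y), y* = 4·M/(2·p_x + 4·p_y).
Here 2·9 + 4·7 = 46, giving y* = 13.913.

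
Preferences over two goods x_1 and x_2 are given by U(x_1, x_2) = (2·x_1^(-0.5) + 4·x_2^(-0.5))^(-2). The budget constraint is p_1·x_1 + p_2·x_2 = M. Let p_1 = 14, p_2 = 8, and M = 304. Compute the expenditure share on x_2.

Substitute x_2 = (x_2/x_1)·x_1 into the budget: x_1* = M/(p_1 + p_2·(x_2/x_1)).
Numerically x_2/x_1 = 2.305218, so x_1* = 304/(14 + 8·2.305218) = 9.3706 and x_2* = 2.305218·9.3706 = 21.6014.
Expenditure on x_2: 8·21.6014 = 172.811; share = 0.5685.

share on x_2 = 0.5685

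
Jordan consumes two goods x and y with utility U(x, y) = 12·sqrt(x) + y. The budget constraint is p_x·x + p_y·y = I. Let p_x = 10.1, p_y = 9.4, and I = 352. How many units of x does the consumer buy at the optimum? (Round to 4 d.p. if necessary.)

x* = 31.1828

MU_x = 6/√x, MU_y = 1. Tangency: 6/√x = p_x/p_y.
Thus x* = (6·p_y/p_x)² — independent of I — with the rest of income spent on y.
Plugging in: x* = (6·9.4/10.1)² = 31.1828.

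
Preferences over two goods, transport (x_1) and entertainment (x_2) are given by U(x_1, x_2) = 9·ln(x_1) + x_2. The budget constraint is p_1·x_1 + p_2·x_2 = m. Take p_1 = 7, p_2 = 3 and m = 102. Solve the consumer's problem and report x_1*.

Set MRS = p_1/p_2: (9/x_1)/1 = p_1/p_2.
So x_1*(p_1,p_2) = 9·p_2/p_1, independent of income; and x_2* = (m − 9·p_2)/p_2.
At the given prices: x_1* = 9·3/7 = 3.8571.

x_1* = 3.8571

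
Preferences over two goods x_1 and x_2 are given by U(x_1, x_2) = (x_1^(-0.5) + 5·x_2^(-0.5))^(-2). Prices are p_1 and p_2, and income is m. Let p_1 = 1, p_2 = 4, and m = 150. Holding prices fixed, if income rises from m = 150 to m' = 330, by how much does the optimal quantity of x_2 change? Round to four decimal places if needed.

MRS = MU_x_1/MU_x_2 = (1/5)·(x_2/x_1)^(1.5). Set equal to p_1/p_2.
Hence x_2/x_1 = (5·p_1/p_2)^(1/(1.5)), i.e. raised to the 2/3 power.
Substitute x_2 = (x_2/x_1)·x_1 into the budget: x_1* = m/(p_1 + p_2·(x_2/x_1)).
Numerically x_2/x_1 = 1.160397, so x_1* = 150/(1 + 4·1.160397) = 26.5883 and x_2* = 1.160397·26.5883 = 30.8529.
At m' = 330: x_2* = 67.8765. Change: 67.8765 − 30.8529 = 37.0235.

Δx_2* = 37.0235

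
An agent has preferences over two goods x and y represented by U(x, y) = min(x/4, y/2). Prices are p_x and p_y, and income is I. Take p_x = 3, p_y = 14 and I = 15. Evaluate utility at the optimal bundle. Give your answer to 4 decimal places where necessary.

V = 0.375

Demand: x*(p_x,p_y,I) = 4·I/(4·p_x + 2·p_y), y* = 2·I/(4·p_x + 2·p_y).
Here 4·3 + 2·14 = 40, giving x* = 1.5 and y* = 0.75.
Utility at the optimum: U(1.5, 0.75) = 0.375.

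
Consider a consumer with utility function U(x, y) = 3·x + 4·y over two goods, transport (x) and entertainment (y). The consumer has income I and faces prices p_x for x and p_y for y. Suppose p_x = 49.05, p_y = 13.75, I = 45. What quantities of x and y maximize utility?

x* = 0, y* = 3.2727

Perfect substitutes: compare marginal utility per dollar. 3/p_x vs 4/p_y → 0.0612 vs 0.2909.
y gives more utility per dollar, so spend all income on y: y* = I/p_y, x* = 0.
Numerically: x* = 0, y* = 3.2727.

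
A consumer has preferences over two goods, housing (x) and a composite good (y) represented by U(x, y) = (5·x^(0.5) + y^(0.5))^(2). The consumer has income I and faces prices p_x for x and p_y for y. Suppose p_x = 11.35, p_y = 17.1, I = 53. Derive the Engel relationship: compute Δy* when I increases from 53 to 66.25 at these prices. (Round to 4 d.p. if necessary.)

Δy* = 0.02

MU_x ∝ 5·x^(-0.5), MU_y ∝ y^(-0.5), so MRS = 5·(y/x)^(0.5) = p_x/p_y.
Hence y/x = ((1/5)·p_x/p_y)^(1/(0.5)), i.e. raised to the 2 power.
Substitute y = (y/x)·x into the budget: x* = I/(p_x + p_y·(y/x)).
Numerically y/x = 0.017622, so x* = 53/(11.35 + 17.1·0.017622) = 4.5488 and y* = 0.017622·4.5488 = 0.0802.
At I' = 66.25: y* = 0.1002. Change: 0.1002 − 0.0802 = 0.02.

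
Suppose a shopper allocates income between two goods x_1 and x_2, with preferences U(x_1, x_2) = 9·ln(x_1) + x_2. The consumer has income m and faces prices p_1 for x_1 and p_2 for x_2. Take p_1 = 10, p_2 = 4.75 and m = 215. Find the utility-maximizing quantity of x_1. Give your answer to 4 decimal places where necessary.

MU_x_1 = 9/x_1, MU_x_2 = 1. Tangency: 9/x_1 = p_1/p_2.
So x_1*(p_1,p_2) = 9·p_2/p_1, independent of income; and x_2* = (m − 9·p_2)/p_2.
At the given prices: x_1* = 9·4.75/10 = 4.275.

x_1* = 4.275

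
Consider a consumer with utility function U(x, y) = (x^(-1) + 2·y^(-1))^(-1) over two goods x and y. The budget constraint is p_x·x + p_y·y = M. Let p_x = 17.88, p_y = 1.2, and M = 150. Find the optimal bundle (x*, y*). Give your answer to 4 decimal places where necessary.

From the CES first-order condition, (1/2)·(y/x)^(2) = p_x/p_y.
Solve for the ratio: y/x = [2·p_x/p_y]^(0.5).
With the ratio pinned down, the budget gives x* = M/(p_x + p_y·(y/x)) and y* = (y/x)·x*.
Numerically y/x = 5.458938, so x* = 150/(17.88 + 1.2·5.458938) = 6.1398 and y* = 5.458938·6.1398 = 33.5168.

x* = 6.1398, y* = 33.5168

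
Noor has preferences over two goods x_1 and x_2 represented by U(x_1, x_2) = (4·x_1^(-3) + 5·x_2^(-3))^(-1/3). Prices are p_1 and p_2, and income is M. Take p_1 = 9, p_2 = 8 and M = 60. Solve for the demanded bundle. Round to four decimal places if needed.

Substitute x_2 = (x_2/x_1)·x_1 into the budget: x_1* = M/(p_1 + p_2·(x_2/x_1)).
Numerically x_2/x_1 = 1.088969, so x_1* = 60/(9 + 8·1.088969) = 3.3876 and x_2* = 1.088969·3.3876 = 3.689.

x_1* = 3.3876, x_2* = 3.689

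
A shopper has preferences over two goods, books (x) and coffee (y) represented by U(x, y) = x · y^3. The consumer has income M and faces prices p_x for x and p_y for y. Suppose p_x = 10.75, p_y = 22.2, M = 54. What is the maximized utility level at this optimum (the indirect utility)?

V = 7.6249

The MRS is (1/3)·y/x. Set MRS = p_x/p_y.
So p_y·y = 3·p_x·x; combined with the budget, a share 0.25 of income goes to x.
Demand: x*(p_x,p_y,M) = 0.25·M/p_x and y* = 0.75·M/p_y.
At p_x=10.75, p_y=22.2, M=54: x* = 0.25·54/10.75 = 1.2558, y* = 1.8243.
Utility at the optimum: U(1.2558, 1.8243) = 7.6249.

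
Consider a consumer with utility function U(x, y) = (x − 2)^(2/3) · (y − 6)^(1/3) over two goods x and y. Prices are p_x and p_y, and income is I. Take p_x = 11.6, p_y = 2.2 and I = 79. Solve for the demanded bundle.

MRS = 2·(y−6)/(x−2). Tangency with p_x/p_y gives y−6 = (1/2)·(p_x/p_y)·(x−2).
After buying the subsistence bundle (2, 6), a share 2/3 of the remaining income goes to x: x* = 2 + 2/3·(I − 2p_x − 6p_y)/p_x.
Discretionary income = 79 − 2·11.6 − 6·2.2 = 42.6; x* = 2 + 2/3·42.6/11.6 = 4.4483; y* = 6 + 1/3·42.6/2.2 = 12.4545.

x* = 4.4483, y* = 12.4545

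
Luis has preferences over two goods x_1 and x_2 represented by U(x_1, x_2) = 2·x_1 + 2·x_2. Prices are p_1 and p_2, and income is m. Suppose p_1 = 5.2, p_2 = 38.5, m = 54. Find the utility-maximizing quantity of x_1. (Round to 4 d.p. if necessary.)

x_1* = 10.3846

Linear utility — the consumer picks whichever good has higher MU/price: 2/5.2 = 0.3846 vs 2/38.5 = 0.0519.
x_1 gives more utility per dollar, so spend all income on x_1: x_1* = m/p_1, x_2* = 0.
Numerically: x_1* = 10.3846, x_2* = 0.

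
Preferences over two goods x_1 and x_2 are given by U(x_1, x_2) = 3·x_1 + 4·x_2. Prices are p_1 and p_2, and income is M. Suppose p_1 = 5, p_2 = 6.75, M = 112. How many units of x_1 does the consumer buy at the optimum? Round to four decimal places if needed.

x_1* = 22.4

Perfect substitutes: compare marginal utility per dollar. 3/p_1 vs 4/p_2 → 0.6 vs 0.5926.
x_1 gives more utility per dollar, so spend all income on x_1: x_1* = M/p_1, x_2* = 0.
Numerically: x_1* = 22.4, x_2* = 0.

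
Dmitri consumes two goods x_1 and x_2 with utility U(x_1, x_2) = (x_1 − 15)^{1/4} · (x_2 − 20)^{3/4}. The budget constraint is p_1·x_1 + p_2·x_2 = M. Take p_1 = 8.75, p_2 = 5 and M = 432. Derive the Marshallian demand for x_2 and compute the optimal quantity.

MRS = (1/3)·(x_2−20)/(x_1−15). Tangency with p_1/p_2 gives x_2−20 = 3·(p_1/p_2)·(x_1−15).
Substituting into the budget: x_1* = 15 + 0.25·(M − 15·p_1 − 20·p_2)/p_1, and x_2* = 20 + 0.75·(…)/p_2.
Discretionary income = 432 − 15·8.75 − 20·5 = 200.75; x_2* = 20 + 0.75·200.75/5 = 50.1125.

x_2* = 50.1125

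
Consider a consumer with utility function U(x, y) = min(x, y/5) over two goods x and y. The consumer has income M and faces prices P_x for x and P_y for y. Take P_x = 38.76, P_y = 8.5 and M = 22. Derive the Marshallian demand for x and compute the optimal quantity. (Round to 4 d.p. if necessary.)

Here 38.76 + 5·8.5 = 81.26, giving x* = 0.2707.

x* = 0.2707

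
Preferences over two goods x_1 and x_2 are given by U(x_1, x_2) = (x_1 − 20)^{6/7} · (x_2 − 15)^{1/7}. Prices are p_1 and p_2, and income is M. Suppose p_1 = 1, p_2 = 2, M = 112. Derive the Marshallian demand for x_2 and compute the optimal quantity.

x_2* = 19.4286

Let x_1' = x_1−20, x_2' = x_2−15. MRS = 6·x_2'/x_1' = p_1/p_2.
After buying the subsistence bundle (20, 15), a share 6/7 of the remaining income goes to x_1: x_1* = 20 + 6/7·(M − 20p_1 − 15p_2)/p_1.
Discretionary income = 112 − 20·1 − 15·2 = 62; x_2* = 15 + 1/7·62/2 = 19.4286.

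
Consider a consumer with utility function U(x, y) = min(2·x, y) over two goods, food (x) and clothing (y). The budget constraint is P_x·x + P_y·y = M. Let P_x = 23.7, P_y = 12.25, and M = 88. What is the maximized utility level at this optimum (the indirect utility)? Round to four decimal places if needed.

V = 3.6515

Leontief preferences: the optimum is at the kink where x/1 = y/2, i.e. y = 2·x.
Budget: P_x·x + P_y·2·x = M, so (P_x + 2·P_y)·x = M.
Demand: x*(P_x,P_y,M) = M/(P_x + 2·P_y), y* = 2·M/(P_x + 2·P_y).
Here 23.7 + 2·12.25 = 48.2, giving x* = 1.8257 and y* = 3.6515.
Utility at the optimum: U(1.8257, 3.6515) = 3.6515.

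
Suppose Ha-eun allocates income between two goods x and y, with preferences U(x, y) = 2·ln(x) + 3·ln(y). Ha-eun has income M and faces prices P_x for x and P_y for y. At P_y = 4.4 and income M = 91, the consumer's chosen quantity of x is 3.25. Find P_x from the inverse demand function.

P_x = 11.2

The MRS is (2/3)·y/x. Set MRS = P_x/P_y.
Rearranging, P_y·y = (3/2)·P_x·x. Substituting into the budget gives P_x·x·(1 + (3/2)) = M.
Demand: x*(P_x,P_y,M) = 0.4·M/P_x and y* = 0.6·M/P_y.
Set x* = 3.25 in the demand function and solve for P_x: P_x = 11.2.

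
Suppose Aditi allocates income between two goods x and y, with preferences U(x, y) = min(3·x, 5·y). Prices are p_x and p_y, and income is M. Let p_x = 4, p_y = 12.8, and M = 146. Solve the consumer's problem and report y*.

y* = 7.5

With perfect complements, no substitution: consume in ratio x:y = 5:3.
Budget: p_x·x + p_y·(3/5)·x = M, so (5·p_x + 3·p_y)·x = 5·M.
Demand: x*(p_x,p_y,M) = 5·M/(5·p_x + 3·p_y), y* = 3·M/(5·p_x + 3·p_y).
Here 5·4 + 3·12.8 = 58.4, giving y* = 7.5.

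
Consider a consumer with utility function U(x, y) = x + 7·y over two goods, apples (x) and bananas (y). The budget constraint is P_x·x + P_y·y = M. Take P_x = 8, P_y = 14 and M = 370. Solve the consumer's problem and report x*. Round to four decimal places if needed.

Linear utility — the consumer picks whichever good has higher MU/price: 1/8 = 0.125 vs 7/14 = 0.5.
y gives more utility per dollar, so spend all income on y: y* = M/P_y, x* = 0.
Numerically: x* = 0, y* = 26.4286.

x* = 0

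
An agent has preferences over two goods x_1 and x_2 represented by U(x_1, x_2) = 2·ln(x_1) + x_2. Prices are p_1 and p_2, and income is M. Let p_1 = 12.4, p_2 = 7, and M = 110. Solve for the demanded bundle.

x_1* = 1.129, x_2* = 13.7143

So x_1*(p_1,p_2) = 2·p_2/p_1, independent of income; and x_2* = (M − 2·p_2)/p_2.
At the given prices: x_1* = 2·7/12.4 = 1.129, and x_2* = 13.7143.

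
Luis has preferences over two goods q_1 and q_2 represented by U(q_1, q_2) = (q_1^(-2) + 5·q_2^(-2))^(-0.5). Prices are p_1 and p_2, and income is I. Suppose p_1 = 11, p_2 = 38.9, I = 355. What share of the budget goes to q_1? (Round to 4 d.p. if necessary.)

share on q_1 = 0.2012

Numerically q_2/q_1 = 1.122374, so q_1* = 355/(11 + 38.9·1.122374) = 6.4947 and q_2* = 1.122374·6.4947 = 7.2894.
Expenditure on q_1: 11·6.4947 = 71.4412; share = 0.2012.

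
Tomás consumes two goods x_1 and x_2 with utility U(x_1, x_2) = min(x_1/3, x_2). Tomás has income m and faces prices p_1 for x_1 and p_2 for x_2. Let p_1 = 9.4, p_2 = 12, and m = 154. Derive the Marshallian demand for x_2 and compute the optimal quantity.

Here 3·9.4 + 12 = 40.2, giving x_2* = 3.8308.

x_2* = 3.8308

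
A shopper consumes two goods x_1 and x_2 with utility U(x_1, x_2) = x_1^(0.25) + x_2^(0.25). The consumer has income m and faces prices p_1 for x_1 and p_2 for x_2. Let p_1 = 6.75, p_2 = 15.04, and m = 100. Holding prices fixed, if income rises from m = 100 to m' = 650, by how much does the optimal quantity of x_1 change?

Δx_1* = 46.1487

MRS = MU_x_1/MU_x_2 = (x_2/x_1)^(0.75). Set equal to p_1/p_2.
Solve for the ratio: x_2/x_1 = [p_1/p_2]^(4/3).
Substitute x_2 = (x_2/x_1)·x_1 into the budget: x_1* = m/(p_1 + p_2·(x_2/x_1)).
Numerically x_2/x_1 = 0.343617, so x_1* = 100/(6.75 + 15.04·0.343617) = 8.3907.
At m' = 650: x_1* = 54.5394. Change: 54.5394 − 8.3907 = 46.1487.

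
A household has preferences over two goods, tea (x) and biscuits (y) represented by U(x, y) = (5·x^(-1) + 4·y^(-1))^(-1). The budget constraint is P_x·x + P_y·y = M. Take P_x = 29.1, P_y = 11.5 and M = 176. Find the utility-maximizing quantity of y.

y* = 5.5081

With the ratio pinned down, the budget gives x* = M/(P_x + P_y·(y/x)) and y* = (y/x)·x*.
Numerically y/x = 1.422796, so x* = 176/(29.1 + 11.5·1.422796) = 3.8714 and y* = 1.422796·3.8714 = 5.5081.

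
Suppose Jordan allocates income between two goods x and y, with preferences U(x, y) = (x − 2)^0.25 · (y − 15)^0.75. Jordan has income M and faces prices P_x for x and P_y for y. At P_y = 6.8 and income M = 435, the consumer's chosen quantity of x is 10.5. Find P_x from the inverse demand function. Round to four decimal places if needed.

P_x = 9.25

This is Cobb-Douglas in (x−2, y−15): tangency gives 0.25·P_y·(y−15) = 0.75·P_x·(x−2).
After buying the subsistence bundle (2, 15), a share 0.25 of the remaining income goes to x: x* = 2 + 0.25·(M − 2P_x − 15P_y)/P_x.
Set x* = 10.5 in the demand function and solve for P_x: P_x = 9.25.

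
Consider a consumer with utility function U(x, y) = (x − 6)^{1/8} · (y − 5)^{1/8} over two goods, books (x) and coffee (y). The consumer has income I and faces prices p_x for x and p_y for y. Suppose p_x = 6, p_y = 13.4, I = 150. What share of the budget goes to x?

share on x = 0.3967

Substituting into the budget: x* = 6 + 0.5·(I − 6·p_x − 5·p_y)/p_x, and y* = 5 + 0.5·(…)/p_y.
Discretionary income = 150 − 6·6 − 5·13.4 = 47; x* = 6 + 0.5·47/6 = 9.9167; y* = 5 + 0.5·47/13.4 = 6.7537.
Expenditure on x: 6·9.9167 = 59.5; share = 0.3967.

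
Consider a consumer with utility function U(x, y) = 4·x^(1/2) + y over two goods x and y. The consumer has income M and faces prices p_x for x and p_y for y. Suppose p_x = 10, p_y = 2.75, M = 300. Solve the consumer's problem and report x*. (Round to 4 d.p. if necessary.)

x* = 0.3025

Set MRS = p_x/p_y: 2·x^(−1/2) = p_x/p_y.
Solve: √x = 2·p_y/p_x, so x*(p_x,p_y) = (2·p_y/p_x)², and y* = (M − p_x·x*)/p_y.
Plugging in: x* = (2·2.75/10)² = 0.3025.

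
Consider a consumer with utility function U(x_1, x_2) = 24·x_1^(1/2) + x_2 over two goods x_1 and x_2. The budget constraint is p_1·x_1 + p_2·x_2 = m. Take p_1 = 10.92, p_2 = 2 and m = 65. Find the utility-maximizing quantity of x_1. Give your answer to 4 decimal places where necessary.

x_1* = 4.8303

Set MRS = p_1/p_2: 12·x_1^(−1/2) = p_1/p_2.
Solve: √x_1 = 12·p_2/p_1, so x_1*(p_1,p_2) = (12·p_2/p_1)², and x_2* = (m − p_1·x_1*)/p_2.
Plugging in: x_1* = (12·2/10.92)² = 4.8303.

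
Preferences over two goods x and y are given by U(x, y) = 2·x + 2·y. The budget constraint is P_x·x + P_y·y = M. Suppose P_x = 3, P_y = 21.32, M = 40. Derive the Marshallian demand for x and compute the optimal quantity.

Perfect substitutes: compare marginal utility per dollar. 2/P_x vs 2/P_y → 0.6667 vs 0.0938.
x gives more utility per dollar, so spend all income on x: x* = M/P_x, y* = 0.
Numerically: x* = 13.3333, y* = 0.

x* = 13.3333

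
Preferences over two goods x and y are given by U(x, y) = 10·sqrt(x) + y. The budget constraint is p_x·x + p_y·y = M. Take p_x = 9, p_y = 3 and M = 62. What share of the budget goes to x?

share on x = 0.4032

Solve: √x = 5·p_y/p_x, so x*(p_x,p_y) = (5·p_y/p_x)², and y* = (M − p_x·x*)/p_y.
Plugging in: x* = (5·3/9)² = 2.7778, y* = 12.3333.
Expenditure on x: 9·2.7778 = 25; share = 0.4032.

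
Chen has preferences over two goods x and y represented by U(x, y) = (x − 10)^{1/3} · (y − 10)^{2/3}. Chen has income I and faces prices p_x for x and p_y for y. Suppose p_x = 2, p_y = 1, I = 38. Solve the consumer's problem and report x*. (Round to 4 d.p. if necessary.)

x* = 11.3333

MRS = (1/2)·(y−10)/(x−10). Tangency with p_x/p_y gives y−10 = 2·(p_x/p_y)·(x−10).
Substituting into the budget: x* = 10 + 1/3·(I − 10·p_x − 10·p_y)/p_x, and y* = 10 + 2/3·(…)/p_y.
Discretionary income = 38 − 10·2 − 10·1 = 8; x* = 10 + 1/3·8/2 = 11.3333.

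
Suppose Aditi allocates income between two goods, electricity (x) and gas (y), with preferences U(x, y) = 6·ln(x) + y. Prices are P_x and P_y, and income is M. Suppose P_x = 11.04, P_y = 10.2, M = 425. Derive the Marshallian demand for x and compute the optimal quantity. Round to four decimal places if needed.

x* = 5.5435

MU_x = 6/x, MU_y = 1. Tangency: 6/x = P_x/P_y.
So x*(P_x,P_y) = 6·P_y/P_x, independent of income; and y* = (M − 6·P_y)/P_y.
At the given prices: x* = 6·10.2/11.04 = 5.5435.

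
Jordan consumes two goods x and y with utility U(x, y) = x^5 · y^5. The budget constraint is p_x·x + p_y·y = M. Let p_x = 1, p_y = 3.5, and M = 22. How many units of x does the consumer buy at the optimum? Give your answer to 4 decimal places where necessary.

MU_x/MU_y = (5·y)/(5·x); tangency sets this equal to p_x/p_y.
So 5·p_y·y = 5·p_x·x; combined with the budget, a share 0.5 of income goes to x.
Demand: x*(p_x,p_y,M) = 0.5·M/p_x and y* = 0.5·M/p_y.
At p_x=1, p_y=3.5, M=22: x* = 0.5·22/1 = 11.

x* = 11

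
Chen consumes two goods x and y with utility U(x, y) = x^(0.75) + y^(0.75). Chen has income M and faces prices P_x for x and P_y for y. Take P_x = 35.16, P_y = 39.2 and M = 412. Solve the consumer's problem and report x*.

MRS = MU_x/MU_y = (y/x)^(0.25). Set equal to P_x/P_y.
Solve for the ratio: y/x = [P_x/P_y]^(4).
Substitute y = (y/x)·x into the budget: x* = M/(P_x + P_y·(y/x)).
Numerically y/x = 0.647219, so x* = 412/(35.16 + 39.2·0.647219) = 6.8064.

x* = 6.8064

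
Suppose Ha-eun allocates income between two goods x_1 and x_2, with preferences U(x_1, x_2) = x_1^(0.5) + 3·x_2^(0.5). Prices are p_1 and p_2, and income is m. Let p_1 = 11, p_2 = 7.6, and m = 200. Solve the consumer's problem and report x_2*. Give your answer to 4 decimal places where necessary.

x_2* = 24.4396

From the CES first-order condition, (1/3)·(x_2/x_1)^(0.5) = p_1/p_2.
Hence x_2/x_1 = (3·p_1/p_2)^(1/(0.5)), i.e. raised to the 2 power.
With the ratio pinned down, the budget gives x_1* = m/(p_1 + p_2·(x_2/x_1)) and x_2* = (x_2/x_1)·x_1*.
Numerically x_2/x_1 = 18.853878, so x_1* = 200/(11 + 7.6·18.853878) = 1.2963 and x_2* = 18.853878·1.2963 = 24.4396.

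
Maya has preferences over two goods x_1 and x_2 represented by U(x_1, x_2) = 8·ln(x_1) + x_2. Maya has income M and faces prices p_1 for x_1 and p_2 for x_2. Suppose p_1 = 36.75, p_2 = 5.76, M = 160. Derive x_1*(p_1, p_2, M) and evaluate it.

So x_1*(p_1,p_2) = 8·p_2/p_1, independent of income; and x_2* = (M − 8·p_2)/p_2.
At the given prices: x_1* = 8·5.76/36.75 = 1.2539.

x_1* = 1.2539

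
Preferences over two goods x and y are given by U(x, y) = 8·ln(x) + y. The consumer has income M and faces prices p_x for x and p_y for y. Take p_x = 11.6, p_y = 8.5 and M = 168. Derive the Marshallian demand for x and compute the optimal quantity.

MU_x = 8/x, MU_y = 1. Tangency: 8/x = p_x/p_y.
So x*(p_x,p_y) = 8·p_y/p_x, independent of income; and y* = (M − 8·p_y)/p_y.
At the given prices: x* = 8·8.5/11.6 = 5.8621.

x* = 5.8621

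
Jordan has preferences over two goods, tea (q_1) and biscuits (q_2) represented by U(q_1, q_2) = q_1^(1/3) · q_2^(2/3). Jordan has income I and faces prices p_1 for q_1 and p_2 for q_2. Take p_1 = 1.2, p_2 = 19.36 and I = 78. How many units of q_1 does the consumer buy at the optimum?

Tangency: MRS = (1/2)·q_2/q_1 = p_1/p_2.
Rearranging, p_2·q_2 = 2·p_1·q_1. Substituting into the budget gives p_1·q_1·(1 + 2) = I.
Demand: q_1*(p_1,p_2,I) = 1/3·I/p_1 and q_2* = 2/3·I/p_2.
At p_1=1.2, p_2=19.36, I=78: q_1* = 1/3·78/1.2 = 21.6667.

q_1* = 21.6667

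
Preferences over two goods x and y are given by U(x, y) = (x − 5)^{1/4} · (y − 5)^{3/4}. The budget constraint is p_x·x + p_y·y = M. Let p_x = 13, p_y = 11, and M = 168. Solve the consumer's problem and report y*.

MRS = (1/3)·(y−5)/(x−5). Tangency with p_x/p_y gives y−5 = 3·(p_x/p_y)·(x−5).
Substituting into the budget: x* = 5 + 0.25·(M − 5·p_x − 5·p_y)/p_x, and y* = 5 + 0.75·(…)/p_y.
Discretionary income = 168 − 5·13 − 5·11 = 48; y* = 5 + 0.75·48/11 = 8.2727.

y* = 8.2727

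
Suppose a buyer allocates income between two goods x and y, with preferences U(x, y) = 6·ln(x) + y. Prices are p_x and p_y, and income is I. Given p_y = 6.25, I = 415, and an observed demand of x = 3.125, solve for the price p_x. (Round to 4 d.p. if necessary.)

p_x = 12

Set MRS = p_x/p_y: (6/x)/1 = p_x/p_y.
So x*(p_x,p_y) = 6·p_y/p_x, independent of income; and y* = (I − 6·p_y)/p_y.
Set x* = 3.125 in the demand function and solve for p_x: p_x = 12.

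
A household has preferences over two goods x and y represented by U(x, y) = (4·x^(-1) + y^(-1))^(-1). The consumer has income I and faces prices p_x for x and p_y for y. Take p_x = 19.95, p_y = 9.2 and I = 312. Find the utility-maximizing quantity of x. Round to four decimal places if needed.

Numerically y/x = 0.736288, so x* = 312/(19.95 + 9.2·0.736288) = 11.675.

x* = 11.675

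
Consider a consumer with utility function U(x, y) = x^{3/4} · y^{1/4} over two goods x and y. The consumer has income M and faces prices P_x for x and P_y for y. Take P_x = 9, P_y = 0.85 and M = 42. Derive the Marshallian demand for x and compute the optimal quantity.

Demand: x*(P_x,P_y,M) = 0.75·M/P_x and y* = 0.25·M/P_y.
At P_x=9, P_y=0.85, M=42: x* = 0.75·42/9 = 3.5.

x* = 3.5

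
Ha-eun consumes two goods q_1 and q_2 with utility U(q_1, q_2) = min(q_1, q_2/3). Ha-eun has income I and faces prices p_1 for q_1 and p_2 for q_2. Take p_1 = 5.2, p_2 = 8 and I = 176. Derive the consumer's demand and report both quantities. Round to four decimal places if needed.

With perfect complements, no substitution: consume in ratio q_1:q_2 = 1:3.
Budget: p_1·q_1 + p_2·3·q_1 = I, so (p_1 + 3·p_2)·q_1 = I.
Demand: q_1*(p_1,p_2,I) = I/(p_1 + 3·p_2), q_2* = 3·I/(p_1 + 3·p_2).
Here 5.2 + 3·8 = 29.2, giving q_1* = 6.0274 and q_2* = 18.0822.

q_1* = 6.0274, q_2* = 18.0822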